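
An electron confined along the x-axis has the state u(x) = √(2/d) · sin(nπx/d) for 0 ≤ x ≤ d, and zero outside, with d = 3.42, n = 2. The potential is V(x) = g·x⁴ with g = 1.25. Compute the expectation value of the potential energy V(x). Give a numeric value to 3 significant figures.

30.0

⟨V⟩ = ∫ V(x)·|u|² dx.
With sin²θ = (1 − cos2θ)/2 on 0 ≤ x ≤ d: ∫sin²(nπx/d) dx = d/2, ∫x·sin²(nπx/d) dx = d²/4, ∫x²·sin²(nπx/d) dx = d³·(1/6 − 1/(4n²π²)); higher powers xᵏ the same way, integrating xᵏ·cos(2nπx/d) by parts.
⟨V⟩ = 30.034.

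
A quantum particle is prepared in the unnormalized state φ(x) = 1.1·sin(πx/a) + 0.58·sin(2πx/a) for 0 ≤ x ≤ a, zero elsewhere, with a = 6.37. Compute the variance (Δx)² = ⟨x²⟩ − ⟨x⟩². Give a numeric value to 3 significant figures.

0.765

Compute ⟨x⟩ and ⟨x²⟩ separately, then (Δx)² = ⟨x²⟩ − ⟨x⟩².
On 0 ≤ x ≤ a (j ≠ l): ∫sin²(jπx/a) dx = a/2, ∫sin(jπx/a)·sin(lπx/a) dx = 0; diagonal moments ∫x·sin²(jπx/a) dx = a²/4, ∫x²·sin²(jπx/a) dx = a³·(1/6 − 1/(4j²π²)); cross terms ∫x·sin(jπx/a)·sin(lπx/a) dx = 0 for j + l even and −4jla²/(π²(j² − l²)²) for j + l odd, ∫x²·sin(jπx/a)·sin(lπx/a) dx = (−1)^(j+l)·4jla³/(π²(j² − l²)²); higher powers the same way via product-to-sum and parts.
Normalization: ∫|φ|² dx = 4.9253.
⟨x⟩ = 2.2382 and ⟨x²⟩ = 5.7744.
(Δx)² = 5.7744 − (2.2382)² = 0.76476.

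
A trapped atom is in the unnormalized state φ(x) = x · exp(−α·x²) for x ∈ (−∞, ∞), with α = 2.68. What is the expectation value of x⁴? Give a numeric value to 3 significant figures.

0.131

⟨x⁴⟩ = ∫ x⁴·|φ|² dx / ∫|φ|² dx (integrals over the domain).
Expand each integrand as polynomial × e^(−2αx²) and use ∫x^(2j)·e^(−2αx²) dx = (2j−1)!!/(4α)^j · √(π/(2α)), odd powers → 0; here √(π/(2α)) = 0.76558.
State is unnormalized: ∫|φ|² dx = 0.071416, and ∫φ*·x⁴·φ dx = 0.0093218, so ⟨x⁴⟩ = 0.0093218 / 0.071416.
⟨x⁴⟩ = 0.13053.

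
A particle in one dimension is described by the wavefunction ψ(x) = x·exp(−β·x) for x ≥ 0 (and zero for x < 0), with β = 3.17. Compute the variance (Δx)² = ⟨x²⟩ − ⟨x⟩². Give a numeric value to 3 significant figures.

Compute ⟨x⟩ and ⟨x²⟩ separately, then (Δx)² = ⟨x²⟩ − ⟨x⟩².
Every integrand reduces to terms xʲ·e^(−2βx) on [0, ∞); use ∫₀^∞ xʲ·e^(−2βx) dx = j!/(2β)^(j+1).
Normalization: ∫|ψ|² dx = 0.0078481.
⟨x⟩ = 0.47319 and ⟨x²⟩ = 0.29854.
(Δx)² = 0.29854 − (0.47319)² = 0.074635.

0.0746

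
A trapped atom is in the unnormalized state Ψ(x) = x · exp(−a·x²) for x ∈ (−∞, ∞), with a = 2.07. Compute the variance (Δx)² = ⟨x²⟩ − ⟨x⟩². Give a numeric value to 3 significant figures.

0.362

Compute ⟨x⟩ and ⟨x²⟩ separately, then (Δx)² = ⟨x²⟩ − ⟨x⟩².
Expand each integrand as polynomial × e^(−2ax²) and use ∫x^(2j)·e^(−2ax²) dx = (2j−1)!!/(4a)^j · √(π/(2a)), odd powers → 0; here √(π/(2a)) = 0.87111.
Normalization: ∫|Ψ|² dx = 0.10521.
⟨x⟩ = 0.0000 and ⟨x²⟩ = 0.36232.
(Δx)² = 0.36232 − (0.0000)² = 0.36232.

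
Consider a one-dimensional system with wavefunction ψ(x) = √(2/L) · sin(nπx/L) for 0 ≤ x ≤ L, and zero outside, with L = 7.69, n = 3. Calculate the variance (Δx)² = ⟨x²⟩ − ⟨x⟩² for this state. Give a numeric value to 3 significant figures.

4.60

Compute ⟨x⟩ and ⟨x²⟩ separately, then (Δx)² = ⟨x²⟩ − ⟨x⟩².
With sin²θ = (1 − cos2θ)/2 on 0 ≤ x ≤ L: ∫sin²(nπx/L) dx = L/2, ∫x·sin²(nπx/L) dx = L²/4, ∫x²·sin²(nπx/L) dx = L³·(1/6 − 1/(4n²π²)); higher powers xᵏ the same way, integrating xᵏ·cos(2nπx/L) by parts.
⟨x⟩ = 3.8450 and ⟨x²⟩ = 19.379.
(Δx)² = 19.379 − (3.8450)² = 4.5951.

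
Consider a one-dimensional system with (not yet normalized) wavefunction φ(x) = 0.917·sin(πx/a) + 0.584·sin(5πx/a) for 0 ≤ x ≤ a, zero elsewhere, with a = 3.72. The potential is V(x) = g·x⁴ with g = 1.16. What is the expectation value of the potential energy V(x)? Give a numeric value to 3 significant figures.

33.3

⟨V⟩ = ∫ V(x)·|φ|² dx / ∫|φ|² dx.
On 0 ≤ x ≤ a (j ≠ l): ∫sin²(jπx/a) dx = a/2, ∫sin(jπx/a)·sin(lπx/a) dx = 0; diagonal moments ∫x·sin²(jπx/a) dx = a²/4, ∫x²·sin²(jπx/a) dx = a³·(1/6 − 1/(4j²π²)); cross terms ∫x·sin(jπx/a)·sin(lπx/a) dx = 0 for j + l even and −4jla²/(π²(j² − l²)²) for j + l odd, ∫x²·sin(jπx/a)·sin(lπx/a) dx = (−1)^(j+l)·4jla³/(π²(j² − l²)²); higher powers the same way via product-to-sum and parts.
State is unnormalized: ∫|φ|² dx = 2.1984, and ∫φ*·V(x)·φ dx = 73.137, so ⟨V⟩ = 73.137 / 2.1984.
⟨V⟩ = 33.268.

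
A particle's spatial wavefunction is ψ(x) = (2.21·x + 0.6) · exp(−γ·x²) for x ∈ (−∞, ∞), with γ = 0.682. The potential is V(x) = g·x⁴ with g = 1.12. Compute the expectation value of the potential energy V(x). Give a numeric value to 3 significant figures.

1.96

⟨V⟩ = ∫ V(x)·|ψ|² dx / ∫|ψ|² dx.
Expand each integrand as polynomial × e^(−2γx²) and use ∫x^(2j)·e^(−2γx²) dx = (2j−1)!!/(4γ)^j · √(π/(2γ)), odd powers → 0; here √(π/(2γ)) = 1.5176.
State is unnormalized: ∫|ψ|² dx = 3.2635, and ∫ψ*·V(x)·ψ dx = 6.3805, so ⟨V⟩ = 6.3805 / 3.2635.
⟨V⟩ = 1.9551.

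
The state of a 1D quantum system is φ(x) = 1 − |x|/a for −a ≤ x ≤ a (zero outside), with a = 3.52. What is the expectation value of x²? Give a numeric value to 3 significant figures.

⟨x²⟩ = ∫ x²·|φ|² dx / ∫|φ|² dx (integrals over the domain).
φ is even, so ∫ over [−a, a] = 2∫₀ᵃ with φ = 1 − x/a there: ∫₀ᵃ (1 − x/a)² dx = a/3, ∫₀ᵃ x²(1 − x/a)² dx = a³/30, ∫₀ᵃ x⁴(1 − x/a)² dx = a⁵/105.
State is unnormalized: ∫|φ|² dx = 2.3467, and ∫φ*·x²·φ dx = 2.9076, so ⟨x²⟩ = 2.9076 / 2.3467.
⟨x²⟩ = 1.2390.

1.24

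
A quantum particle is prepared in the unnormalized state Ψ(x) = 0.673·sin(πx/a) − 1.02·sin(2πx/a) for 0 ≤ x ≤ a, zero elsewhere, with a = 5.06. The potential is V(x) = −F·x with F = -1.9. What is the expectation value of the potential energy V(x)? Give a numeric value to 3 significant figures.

⟨V⟩ = ∫ V(x)·|Ψ|² dx / ∫|Ψ|² dx.
On 0 ≤ x ≤ a (j ≠ l): ∫sin²(jπx/a) dx = a/2, ∫sin(jπx/a)·sin(lπx/a) dx = 0; diagonal moments ∫x·sin²(jπx/a) dx = a²/4, ∫x²·sin²(jπx/a) dx = a³·(1/6 − 1/(4j²π²)); cross terms ∫x·sin(jπx/a)·sin(lπx/a) dx = 0 for j + l even and −4jla²/(π²(j² − l²)²) for j + l odd, ∫x²·sin(jπx/a)·sin(lπx/a) dx = (−1)^(j+l)·4jla³/(π²(j² − l²)²); higher powers the same way via product-to-sum and parts.
State is unnormalized: ∫|Ψ|² dx = 3.7781, and ∫Ψ*·V(x)·Ψ dx = 24.177, so ⟨V⟩ = 24.177 / 3.7781.
⟨V⟩ = 6.3991.

6.40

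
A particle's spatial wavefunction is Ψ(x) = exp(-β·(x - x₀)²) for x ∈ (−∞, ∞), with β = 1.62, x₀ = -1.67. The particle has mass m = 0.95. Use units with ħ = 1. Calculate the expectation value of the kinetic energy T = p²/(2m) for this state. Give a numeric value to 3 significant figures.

0.853

T = −(ħ²/2m) d²/dx², so ⟨T⟩ = −(ħ²/2m) ∫ Ψ*·Ψ'' dx / ∫|Ψ|² dx; with m = 0.95.
Gaussian moments (u = x − x₀): ∫u^(2j)·e^(−2βu²) du = (2j−1)!!/(4β)^j · √(π/(2β)), odd powers integrate to 0; here √(π/(2β)) = 0.98470. Derivatives: d/dx e^(−βu²) = −2βu·e^(−βu²), d²/dx² e^(−βu²) = (4β²u² − 2β)·e^(−βu²).
State is unnormalized: ∫|Ψ|² dx = 0.98470, and ∫Ψ*·(−ħ²/2m · Ψ'') dx = 0.83958, so ⟨T⟩ = 0.83958 / 0.98470.
⟨T⟩ = 0.85263.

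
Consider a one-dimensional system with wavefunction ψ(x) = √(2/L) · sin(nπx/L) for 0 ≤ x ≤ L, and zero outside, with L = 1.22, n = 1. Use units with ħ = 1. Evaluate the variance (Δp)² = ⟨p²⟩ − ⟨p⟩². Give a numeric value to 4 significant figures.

Compute ⟨p⟩ and ⟨p²⟩ separately; (Δp)² = ⟨p²⟩ − ⟨p⟩².
d/dx sin(nπx/L) = (nπ/L)·cos(nπx/L) and d²/dx² sin(nπx/L) = −(nπ/L)²·sin(nπx/L); on 0 ≤ x ≤ L, ∫sin²(nπx/L) dx = L/2 and ∫sin(nπx/L)·cos(nπx/L) dx = 0.
⟨p⟩ = 0.0000 and ⟨p²⟩ = 6.6310.
(Δp)² = 6.6310 − (0.0000)² = 6.6310.

6.631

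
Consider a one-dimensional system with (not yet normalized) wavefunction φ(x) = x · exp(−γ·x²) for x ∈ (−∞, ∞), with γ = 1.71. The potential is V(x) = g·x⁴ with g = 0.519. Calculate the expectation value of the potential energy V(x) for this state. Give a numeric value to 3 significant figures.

⟨V⟩ = ∫ V(x)·|φ|² dx / ∫|φ|² dx.
Expand each integrand as polynomial × e^(−2γx²) and use ∫x^(2j)·e^(−2γx²) dx = (2j−1)!!/(4γ)^j · √(π/(2γ)), odd powers → 0; here √(π/(2γ)) = 0.95843.
State is unnormalized: ∫|φ|² dx = 0.14012, and ∫φ*·V(x)·φ dx = 0.023316, so ⟨V⟩ = 0.023316 / 0.14012.
⟨V⟩ = 0.16640.

0.166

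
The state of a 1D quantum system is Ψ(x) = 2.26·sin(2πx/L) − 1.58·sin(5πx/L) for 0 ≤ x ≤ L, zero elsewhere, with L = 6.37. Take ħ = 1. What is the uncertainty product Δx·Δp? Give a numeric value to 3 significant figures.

2.82

Δx = √(⟨x²⟩−⟨x⟩²), Δp = √(⟨p²⟩−⟨p⟩²).
On 0 ≤ x ≤ L (j ≠ l): ∫sin²(jπx/L) dx = L/2, ∫sin(jπx/L)·sin(lπx/L) dx = 0; diagonal moments ∫x·sin²(jπx/L) dx = L²/4, ∫x²·sin²(jπx/L) dx = L³·(1/6 − 1/(4j²π²)); cross terms ∫x·sin(jπx/L)·sin(lπx/L) dx = 0 for j + l even and −4jlL²/(π²(j² − l²)²) for j + l odd, ∫x²·sin(jπx/L)·sin(lπx/L) dx = (−1)^(j+l)·4jlL³/(π²(j² − l²)²); higher powers the same way via product-to-sum and parts. d²/dx² sin(jπx/L) = −(jπ/L)²·sin(jπx/L); on 0 ≤ x ≤ L, ∫sin²(jπx/L) dx = L/2 and ∫sin(jπx/L)·sin(lπx/L) dx = 0 for j ≠ l, so only diagonal terms survive in ∫|Ψ|² and ∫Ψ·Ψ″; ∫Ψ·Ψ′ dx = [Ψ²/2] between the walls = 0.
Normalization: ∫|Ψ|² dx = 24.219.
⟨x⟩ = 3.2950, ⟨x²⟩ = 13.854 ⇒ Δx = 1.7312.
⟨p⟩ = 0.0000, ⟨p²⟩ = 2.6498 ⇒ Δp = 1.6278.
Δx·Δp = 2.8181.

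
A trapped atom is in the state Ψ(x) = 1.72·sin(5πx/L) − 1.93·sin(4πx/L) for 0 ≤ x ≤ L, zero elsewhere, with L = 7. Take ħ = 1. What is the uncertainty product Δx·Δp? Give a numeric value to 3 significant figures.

Δx = √(⟨x²⟩−⟨x⟩²), Δp = √(⟨p²⟩−⟨p⟩²).
On 0 ≤ x ≤ L (j ≠ l): ∫sin²(jπx/L) dx = L/2, ∫sin(jπx/L)·sin(lπx/L) dx = 0; diagonal moments ∫x·sin²(jπx/L) dx = L²/4, ∫x²·sin²(jπx/L) dx = L³·(1/6 − 1/(4j²π²)); cross terms ∫x·sin(jπx/L)·sin(lπx/L) dx = 0 for j + l even and −4jlL²/(π²(j² − l²)²) for j + l odd, ∫x²·sin(jπx/L)·sin(lπx/L) dx = (−1)^(j+l)·4jlL³/(π²(j² − l²)²); higher powers the same way via product-to-sum and parts. d²/dx² sin(jπx/L) = −(jπ/L)²·sin(jπx/L); on 0 ≤ x ≤ L, ∫sin²(jπx/L) dx = L/2 and ∫sin(jπx/L)·sin(lπx/L) dx = 0 for j ≠ l, so only diagonal terms survive in ∫|Ψ|² and ∫Ψ·Ψ″; ∫Ψ·Ψ′ dx = [Ψ²/2] between the walls = 0.
Normalization: ∫|Ψ|² dx = 23.392.
⟨x⟩ = 4.8917, ⟨x²⟩ = 25.945 ⇒ Δx = 1.4198.
⟨p⟩ = 0.0000, ⟨p²⟩ = 4.0252 ⇒ Δp = 2.0063.
Δx·Δp = 2.8486.

2.85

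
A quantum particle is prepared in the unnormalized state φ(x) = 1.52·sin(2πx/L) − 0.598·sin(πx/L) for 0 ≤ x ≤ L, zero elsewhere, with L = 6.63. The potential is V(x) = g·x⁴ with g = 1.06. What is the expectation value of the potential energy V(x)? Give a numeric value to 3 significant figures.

⟨V⟩ = ∫ V(x)·|φ|² dx / ∫|φ|² dx.
On 0 ≤ x ≤ L (j ≠ l): ∫sin²(jπx/L) dx = L/2, ∫sin(jπx/L)·sin(lπx/L) dx = 0; diagonal moments ∫x·sin²(jπx/L) dx = L²/4, ∫x²·sin²(jπx/L) dx = L³·(1/6 − 1/(4j²π²)); cross terms ∫x·sin(jπx/L)·sin(lπx/L) dx = 0 for j + l even and −4jlL²/(π²(j² − l²)²) for j + l odd, ∫x²·sin(jπx/L)·sin(lπx/L) dx = (−1)^(j+l)·4jlL³/(π²(j² − l²)²); higher powers the same way via product-to-sum and parts.
State is unnormalized: ∫|φ|² dx = 8.8444, and ∫φ*·V(x)·φ dx = 4475.1, so ⟨V⟩ = 4475.1 / 8.8444.
⟨V⟩ = 505.98.

506.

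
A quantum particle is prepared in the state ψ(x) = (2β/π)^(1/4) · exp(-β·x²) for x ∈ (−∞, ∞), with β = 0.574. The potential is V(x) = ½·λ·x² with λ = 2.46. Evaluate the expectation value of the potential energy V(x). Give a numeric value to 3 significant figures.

⟨V⟩ = ∫ V(x)·|ψ|² dx.
Gaussian moments: ∫x^(2j)·e^(−2βx²) dx = (2j−1)!!/(4β)^j · √(π/(2β)), odd powers integrate to 0; here √(π/(2β)) = 1.6543.
⟨V⟩ = 0.53571.

0.536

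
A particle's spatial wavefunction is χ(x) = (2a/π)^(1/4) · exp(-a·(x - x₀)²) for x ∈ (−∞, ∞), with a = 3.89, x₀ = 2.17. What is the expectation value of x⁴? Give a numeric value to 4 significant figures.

24.00

⟨x⁴⟩ = ∫ x⁴·|χ|² dx (integrals over the domain).
Gaussian moments (u = x − x₀): ∫u^(2j)·e^(−2au²) du = (2j−1)!!/(4a)^j · √(π/(2a)), odd powers integrate to 0; here √(π/(2a)) = 0.63546.
⟨x⁴⟩ = 24.002.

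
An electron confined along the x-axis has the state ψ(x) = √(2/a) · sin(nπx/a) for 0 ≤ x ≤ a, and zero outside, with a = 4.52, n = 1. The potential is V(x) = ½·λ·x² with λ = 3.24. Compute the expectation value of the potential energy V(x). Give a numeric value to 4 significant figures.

⟨V⟩ = ∫ V(x)·|ψ|² dx.
With sin²θ = (1 − cos2θ)/2 on 0 ≤ x ≤ a: ∫sin²(nπx/a) dx = a/2, ∫x·sin²(nπx/a) dx = a²/4, ∫x²·sin²(nπx/a) dx = a³·(1/6 − 1/(4n²π²)); higher powers xᵏ the same way, integrating xᵏ·cos(2nπx/a) by parts.
⟨V⟩ = 9.3557.

9.356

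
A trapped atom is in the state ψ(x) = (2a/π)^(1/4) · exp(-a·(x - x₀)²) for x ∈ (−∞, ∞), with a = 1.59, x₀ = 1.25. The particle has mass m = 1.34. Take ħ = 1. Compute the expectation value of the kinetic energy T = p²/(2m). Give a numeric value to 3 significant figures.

0.593

T = −(ħ²/2m) d²/dx², so ⟨T⟩ = −(ħ²/2m) ∫ ψ*·ψ'' dx; with m = 1.34.
Gaussian moments (u = x − x₀): ∫u^(2j)·e^(−2au²) du = (2j−1)!!/(4a)^j · √(π/(2a)), odd powers integrate to 0; here √(π/(2a)) = 0.99394. Derivatives: d/dx e^(−au²) = −2au·e^(−au²), d²/dx² e^(−au²) = (4a²u² − 2a)·e^(−au²).
⟨T⟩ = 0.59328.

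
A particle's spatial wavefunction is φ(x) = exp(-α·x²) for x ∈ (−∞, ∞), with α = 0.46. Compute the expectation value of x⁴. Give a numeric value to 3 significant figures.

0.886

⟨x⁴⟩ = ∫ x⁴·|φ|² dx / ∫|φ|² dx (integrals over the domain).
Gaussian moments: ∫x^(2j)·e^(−2αx²) dx = (2j−1)!!/(4α)^j · √(π/(2α)), odd powers integrate to 0; here √(π/(2α)) = 1.8479.
State is unnormalized: ∫|φ|² dx = 1.8479, and ∫φ*·x⁴·φ dx = 1.6374, so ⟨x⁴⟩ = 1.6374 / 1.8479.
⟨x⁴⟩ = 0.88611.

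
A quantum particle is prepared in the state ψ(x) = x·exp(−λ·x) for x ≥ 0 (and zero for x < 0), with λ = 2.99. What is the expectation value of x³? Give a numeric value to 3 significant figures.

⟨x³⟩ = ∫ x³·|ψ|² dx / ∫|ψ|² dx (integrals over the domain).
Every integrand reduces to terms xʲ·e^(−2λx) on [0, ∞); use ∫₀^∞ xʲ·e^(−2λx) dx = j!/(2λ)^(j+1).
State is unnormalized: ∫|ψ|² dx = 0.0093525, and ∫ψ*·x³·ψ dx = 0.0026241, so ⟨x³⟩ = 0.0026241 / 0.0093525.
⟨x³⟩ = 0.28057.

0.281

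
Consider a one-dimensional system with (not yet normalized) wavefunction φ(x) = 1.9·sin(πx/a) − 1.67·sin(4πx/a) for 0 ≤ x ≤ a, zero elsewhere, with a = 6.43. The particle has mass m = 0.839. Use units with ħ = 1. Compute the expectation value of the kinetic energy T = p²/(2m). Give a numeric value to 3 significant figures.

T = −(ħ²/2m) d²/dx², so ⟨T⟩ = −(ħ²/2m) ∫ φ*·φ'' dx / ∫|φ|² dx; with m = 0.839.
d²/dx² sin(jπx/a) = −(jπ/a)²·sin(jπx/a); on 0 ≤ x ≤ a, ∫sin²(jπx/a) dx = a/2 and ∫sin(jπx/a)·sin(lπx/a) dx = 0 for j ≠ l, so only diagonal terms survive in ∫|φ|² and ∫φ·φ″; ∫φ·φ′ dx = [φ²/2] between the walls = 0.
State is unnormalized: ∫|φ|² dx = 20.572, and ∫φ*·(−ħ²/2m · φ'') dx = 22.060, so ⟨T⟩ = 22.060 / 20.572.
⟨T⟩ = 1.0723.

1.07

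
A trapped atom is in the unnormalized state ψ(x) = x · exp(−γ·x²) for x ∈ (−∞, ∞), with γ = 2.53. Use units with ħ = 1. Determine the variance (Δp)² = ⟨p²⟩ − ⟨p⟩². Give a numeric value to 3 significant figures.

Compute ⟨p⟩ and ⟨p²⟩ separately; (Δp)² = ⟨p²⟩ − ⟨p⟩².
Expand each integrand as polynomial × e^(−2γx²) and use ∫x^(2j)·e^(−2γx²) dx = (2j−1)!!/(4γ)^j · √(π/(2γ)), odd powers → 0; here √(π/(2γ)) = 0.78795. Differentiate with the product rule, d/dx e^(−γx²) = −2γx·e^(−γx²).
Normalization: ∫|ψ|² dx = 0.077861.
⟨p⟩ = 0.0000 and ⟨p²⟩ = 7.5900.
(Δp)² = 7.5900 − (0.0000)² = 7.5900.

7.59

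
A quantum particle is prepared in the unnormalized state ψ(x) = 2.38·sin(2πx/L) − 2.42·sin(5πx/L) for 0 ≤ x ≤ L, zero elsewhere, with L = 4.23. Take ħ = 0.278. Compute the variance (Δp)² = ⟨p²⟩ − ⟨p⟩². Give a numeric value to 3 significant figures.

Compute ⟨p⟩ and ⟨p²⟩ separately; (Δp)² = ⟨p²⟩ − ⟨p⟩².
d²/dx² sin(jπx/L) = −(jπ/L)²·sin(jπx/L); on 0 ≤ x ≤ L, ∫sin²(jπx/L) dx = L/2 and ∫sin(jπx/L)·sin(lπx/L) dx = 0 for j ≠ l, so only diagonal terms survive in ∫|ψ|² and ∫ψ·ψ″; ∫ψ·ψ′ dx = [ψ²/2] between the walls = 0.
Normalization: ∫|ψ|² dx = 24.366.
⟨p⟩ = 0.0000 and ⟨p²⟩ = 0.62559.
(Δp)² = 0.62559 − (0.0000)² = 0.62559.

0.626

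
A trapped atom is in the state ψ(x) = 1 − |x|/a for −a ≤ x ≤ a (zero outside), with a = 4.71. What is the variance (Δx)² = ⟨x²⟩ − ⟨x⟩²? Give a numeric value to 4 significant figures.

2.218

Compute ⟨x⟩ and ⟨x²⟩ separately, then (Δx)² = ⟨x²⟩ − ⟨x⟩².
ψ is even, so ∫ over [−a, a] = 2∫₀ᵃ with ψ = 1 − x/a there: ∫₀ᵃ (1 − x/a)² dx = a/3, ∫₀ᵃ x²(1 − x/a)² dx = a³/30, ∫₀ᵃ x⁴(1 − x/a)² dx = a⁵/105.
Normalization: ∫|ψ|² dx = 3.1400.
⟨x⟩ = 0.0000 and ⟨x²⟩ = 2.2184.
(Δx)² = 2.2184 − (0.0000)² = 2.2184.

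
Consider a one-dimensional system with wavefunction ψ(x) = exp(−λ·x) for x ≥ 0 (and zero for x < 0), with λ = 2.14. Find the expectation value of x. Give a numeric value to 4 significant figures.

⟨x⟩ = ∫ x·|ψ|² dx / ∫|ψ|² dx (integrals over the domain).
Every integrand reduces to terms xʲ·e^(−2λx) on [0, ∞); use ∫₀^∞ xʲ·e^(−2λx) dx = j!/(2λ)^(j+1).
State is unnormalized: ∫|ψ|² dx = 0.23364, and ∫ψ*·x·ψ dx = 0.054590, so ⟨x⟩ = 0.054590 / 0.23364.
⟨x⟩ = 0.23364.

0.2336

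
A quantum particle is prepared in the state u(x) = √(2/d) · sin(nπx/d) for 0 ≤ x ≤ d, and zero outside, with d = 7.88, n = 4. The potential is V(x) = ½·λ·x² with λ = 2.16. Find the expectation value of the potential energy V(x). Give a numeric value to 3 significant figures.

22.1

⟨V⟩ = ∫ V(x)·|u|² dx.
With sin²θ = (1 − cos2θ)/2 on 0 ≤ x ≤ d: ∫sin²(nπx/d) dx = d/2, ∫x·sin²(nπx/d) dx = d²/4, ∫x²·sin²(nπx/d) dx = d³·(1/6 − 1/(4n²π²)); higher powers xᵏ the same way, integrating xᵏ·cos(2nπx/d) by parts.
⟨V⟩ = 22.142.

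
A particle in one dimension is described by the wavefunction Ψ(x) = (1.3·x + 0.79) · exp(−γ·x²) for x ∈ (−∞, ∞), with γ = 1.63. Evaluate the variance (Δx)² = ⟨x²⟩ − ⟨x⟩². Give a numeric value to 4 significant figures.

Compute ⟨x⟩ and ⟨x²⟩ separately, then (Δx)² = ⟨x²⟩ − ⟨x⟩².
Expand each integrand as polynomial × e^(−2γx²) and use ∫x^(2j)·e^(−2γx²) dx = (2j−1)!!/(4γ)^j · √(π/(2γ)), odd powers → 0; here √(π/(2γ)) = 0.98167.
Normalization: ∫|Ψ|² dx = 0.86711.
⟨x⟩ = 0.35665 and ⟨x²⟩ = 0.24339.
(Δx)² = 0.24339 − (0.35665)² = 0.11619.

0.1162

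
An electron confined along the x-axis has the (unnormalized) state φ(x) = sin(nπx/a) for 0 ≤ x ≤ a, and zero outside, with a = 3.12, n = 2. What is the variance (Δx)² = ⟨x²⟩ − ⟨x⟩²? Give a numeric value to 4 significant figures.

0.6879

Compute ⟨x⟩ and ⟨x²⟩ separately, then (Δx)² = ⟨x²⟩ − ⟨x⟩².
With sin²θ = (1 − cos2θ)/2 on 0 ≤ x ≤ a: ∫sin²(nπx/a) dx = a/2, ∫x·sin²(nπx/a) dx = a²/4, ∫x²·sin²(nπx/a) dx = a³·(1/6 − 1/(4n²π²)); higher powers xᵏ the same way, integrating xᵏ·cos(2nπx/a) by parts.
Normalization: ∫|φ|² dx = 1.5600.
⟨x⟩ = 1.5600 and ⟨x²⟩ = 3.1215.
(Δx)² = 3.1215 − (1.5600)² = 0.68791.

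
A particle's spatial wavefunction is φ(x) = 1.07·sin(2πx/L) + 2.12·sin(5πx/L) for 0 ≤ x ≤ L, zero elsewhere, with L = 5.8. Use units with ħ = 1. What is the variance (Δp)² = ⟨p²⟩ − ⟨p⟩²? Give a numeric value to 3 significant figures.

Compute ⟨p⟩ and ⟨p²⟩ separately; (Δp)² = ⟨p²⟩ − ⟨p⟩².
d²/dx² sin(jπx/L) = −(jπ/L)²·sin(jπx/L); on 0 ≤ x ≤ L, ∫sin²(jπx/L) dx = L/2 and ∫sin(jπx/L)·sin(lπx/L) dx = 0 for j ≠ l, so only diagonal terms survive in ∫|φ|² and ∫φ·φ″; ∫φ·φ′ dx = [φ²/2] between the walls = 0.
Normalization: ∫|φ|² dx = 16.354.
⟨p⟩ = 0.0000 and ⟨p²⟩ = 6.0839.
(Δp)² = 6.0839 − (0.0000)² = 6.0839.

6.08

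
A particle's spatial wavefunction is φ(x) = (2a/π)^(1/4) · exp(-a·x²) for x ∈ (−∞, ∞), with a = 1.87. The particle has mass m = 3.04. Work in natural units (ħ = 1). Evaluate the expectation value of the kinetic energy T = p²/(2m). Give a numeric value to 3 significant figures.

T = −(ħ²/2m) d²/dx², so ⟨T⟩ = −(ħ²/2m) ∫ φ*·φ'' dx; with m = 3.04.
Gaussian moments: ∫x^(2j)·e^(−2ax²) dx = (2j−1)!!/(4a)^j · √(π/(2a)), odd powers integrate to 0; here √(π/(2a)) = 0.91651. Derivatives: d/dx e^(−ax²) = −2ax·e^(−ax²), d²/dx² e^(−ax²) = (4a²x² − 2a)·e^(−ax²).
⟨T⟩ = 0.30757.

0.308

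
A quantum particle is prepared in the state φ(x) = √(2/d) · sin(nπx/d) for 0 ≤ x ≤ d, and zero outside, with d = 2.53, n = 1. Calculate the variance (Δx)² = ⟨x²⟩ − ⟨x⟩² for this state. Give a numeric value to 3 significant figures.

Compute ⟨x⟩ and ⟨x²⟩ separately, then (Δx)² = ⟨x²⟩ − ⟨x⟩².
With sin²θ = (1 − cos2θ)/2 on 0 ≤ x ≤ d: ∫sin²(nπx/d) dx = d/2, ∫x·sin²(nπx/d) dx = d²/4, ∫x²·sin²(nπx/d) dx = d³·(1/6 − 1/(4n²π²)); higher powers xᵏ the same way, integrating xᵏ·cos(2nπx/d) by parts.
⟨x⟩ = 1.2650 and ⟨x²⟩ = 1.8094.
(Δx)² = 1.8094 − (1.2650)² = 0.20913.

0.209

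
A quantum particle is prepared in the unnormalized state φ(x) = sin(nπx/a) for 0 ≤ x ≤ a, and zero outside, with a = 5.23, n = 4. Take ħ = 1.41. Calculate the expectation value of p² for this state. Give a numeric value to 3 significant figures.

11.5

p² φ = −ħ² d²φ/dx²; ⟨p²⟩ = −ħ² ∫ φ*·φ'' dx / ∫|φ|² dx.
d/dx sin(nπx/a) = (nπ/a)·cos(nπx/a) and d²/dx² sin(nπx/a) = −(nπ/a)²·sin(nπx/a); on 0 ≤ x ≤ a, ∫sin²(nπx/a) dx = a/2 and ∫sin(nπx/a)·cos(nπx/a) dx = 0.
State is unnormalized: ∫|φ|² dx = 2.6150, and ∫φ*·(−ħ² φ'') dx = 30.014, so ⟨p²⟩ = 30.014 / 2.6150.
⟨p²⟩ = 11.478.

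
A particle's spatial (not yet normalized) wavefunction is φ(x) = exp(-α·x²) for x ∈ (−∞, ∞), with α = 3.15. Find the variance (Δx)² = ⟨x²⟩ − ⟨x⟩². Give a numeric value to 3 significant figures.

Compute ⟨x⟩ and ⟨x²⟩ separately, then (Δx)² = ⟨x²⟩ − ⟨x⟩².
Gaussian moments: ∫x^(2j)·e^(−2αx²) dx = (2j−1)!!/(4α)^j · √(π/(2α)), odd powers integrate to 0; here √(π/(2α)) = 0.70616.
Normalization: ∫|φ|² dx = 0.70616.
⟨x⟩ = 0.0000 and ⟨x²⟩ = 0.079365.
(Δx)² = 0.079365 − (0.0000)² = 0.079365.

0.0794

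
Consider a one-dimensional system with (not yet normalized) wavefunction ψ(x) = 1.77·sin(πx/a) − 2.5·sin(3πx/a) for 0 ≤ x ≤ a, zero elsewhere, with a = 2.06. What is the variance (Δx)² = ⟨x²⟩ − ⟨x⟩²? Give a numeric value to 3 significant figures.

Compute ⟨x⟩ and ⟨x²⟩ separately, then (Δx)² = ⟨x²⟩ − ⟨x⟩².
On 0 ≤ x ≤ a (j ≠ l): ∫sin²(jπx/a) dx = a/2, ∫sin(jπx/a)·sin(lπx/a) dx = 0; diagonal moments ∫x·sin²(jπx/a) dx = a²/4, ∫x²·sin²(jπx/a) dx = a³·(1/6 − 1/(4j²π²)); cross terms ∫x·sin(jπx/a)·sin(lπx/a) dx = 0 for j + l even and −4jla²/(π²(j² − l²)²) for j + l odd, ∫x²·sin(jπx/a)·sin(lπx/a) dx = (−1)^(j+l)·4jla³/(π²(j² − l²)²); higher powers the same way via product-to-sum and parts.
Normalization: ∫|ψ|² dx = 9.6644.
⟨x⟩ = 1.0300 and ⟨x²⟩ = 1.1748.
(Δx)² = 1.1748 − (1.0300)² = 0.11386.

0.114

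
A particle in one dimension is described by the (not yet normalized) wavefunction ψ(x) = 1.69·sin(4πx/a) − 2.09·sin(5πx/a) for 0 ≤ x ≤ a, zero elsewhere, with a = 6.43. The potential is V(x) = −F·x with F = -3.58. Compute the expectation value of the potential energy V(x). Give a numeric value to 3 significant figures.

16.0

⟨V⟩ = ∫ V(x)·|ψ|² dx / ∫|ψ|² dx.
On 0 ≤ x ≤ a (j ≠ l): ∫sin²(jπx/a) dx = a/2, ∫sin(jπx/a)·sin(lπx/a) dx = 0; diagonal moments ∫x·sin²(jπx/a) dx = a²/4, ∫x²·sin²(jπx/a) dx = a³·(1/6 − 1/(4j²π²)); cross terms ∫x·sin(jπx/a)·sin(lπx/a) dx = 0 for j + l even and −4jla²/(π²(j² − l²)²) for j + l odd, ∫x²·sin(jπx/a)·sin(lπx/a) dx = (−1)^(j+l)·4jla³/(π²(j² − l²)²); higher powers the same way via product-to-sum and parts.
State is unnormalized: ∫|ψ|² dx = 23.226, and ∫ψ*·V(x)·ψ dx = 371.96, so ⟨V⟩ = 371.96 / 23.226.
⟨V⟩ = 16.015.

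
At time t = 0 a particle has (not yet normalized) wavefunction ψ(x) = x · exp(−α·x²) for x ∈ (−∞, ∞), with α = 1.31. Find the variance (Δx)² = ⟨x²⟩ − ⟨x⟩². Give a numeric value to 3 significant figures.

0.573

Compute ⟨x⟩ and ⟨x²⟩ separately, then (Δx)² = ⟨x²⟩ − ⟨x⟩².
Expand each integrand as polynomial × e^(−2αx²) and use ∫x^(2j)·e^(−2αx²) dx = (2j−1)!!/(4α)^j · √(π/(2α)), odd powers → 0; here √(π/(2α)) = 1.0950.
Normalization: ∫|ψ|² dx = 0.20897.
⟨x⟩ = 0.0000 and ⟨x²⟩ = 0.57252.
(Δx)² = 0.57252 − (0.0000)² = 0.57252.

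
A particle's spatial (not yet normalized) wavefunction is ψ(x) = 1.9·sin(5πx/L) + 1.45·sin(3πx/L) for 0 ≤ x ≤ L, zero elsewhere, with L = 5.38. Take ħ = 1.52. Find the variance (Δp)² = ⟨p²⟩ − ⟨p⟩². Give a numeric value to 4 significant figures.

15.06

Compute ⟨p⟩ and ⟨p²⟩ separately; (Δp)² = ⟨p²⟩ − ⟨p⟩².
d²/dx² sin(jπx/L) = −(jπ/L)²·sin(jπx/L); on 0 ≤ x ≤ L, ∫sin²(jπx/L) dx = L/2 and ∫sin(jπx/L)·sin(lπx/L) dx = 0 for j ≠ l, so only diagonal terms survive in ∫|ψ|² and ∫ψ·ψ″; ∫ψ·ψ′ dx = [ψ²/2] between the walls = 0.
Normalization: ∫|ψ|² dx = 15.367.
⟨p⟩ = 0.0000 and ⟨p²⟩ = 15.056.
(Δp)² = 15.056 − (0.0000)² = 15.056.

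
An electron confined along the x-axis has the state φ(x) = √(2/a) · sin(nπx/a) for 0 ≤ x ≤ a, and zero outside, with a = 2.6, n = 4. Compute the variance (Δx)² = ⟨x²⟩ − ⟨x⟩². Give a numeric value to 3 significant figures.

0.542

Compute ⟨x⟩ and ⟨x²⟩ separately, then (Δx)² = ⟨x²⟩ − ⟨x⟩².
With sin²θ = (1 − cos2θ)/2 on 0 ≤ x ≤ a: ∫sin²(nπx/a) dx = a/2, ∫x·sin²(nπx/a) dx = a²/4, ∫x²·sin²(nπx/a) dx = a³·(1/6 − 1/(4n²π²)); higher powers xᵏ the same way, integrating xᵏ·cos(2nπx/a) by parts.
⟨x⟩ = 1.3000 and ⟨x²⟩ = 2.2319.
(Δx)² = 2.2319 − (1.3000)² = 0.54193.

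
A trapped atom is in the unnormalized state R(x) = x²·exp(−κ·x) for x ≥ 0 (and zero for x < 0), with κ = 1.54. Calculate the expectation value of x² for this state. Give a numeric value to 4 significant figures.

⟨x²⟩ = ∫ x²·|R|² dx / ∫|R|² dx (integrals over the domain).
Every integrand reduces to terms xʲ·e^(−2κx) on [0, ∞); use ∫₀^∞ xʲ·e^(−2κx) dx = j!/(2κ)^(j+1).
State is unnormalized: ∫|R|² dx = 0.086588, and ∫R*·x²·R dx = 0.27383, so ⟨x²⟩ = 0.27383 / 0.086588.
⟨x²⟩ = 3.1624.

3.162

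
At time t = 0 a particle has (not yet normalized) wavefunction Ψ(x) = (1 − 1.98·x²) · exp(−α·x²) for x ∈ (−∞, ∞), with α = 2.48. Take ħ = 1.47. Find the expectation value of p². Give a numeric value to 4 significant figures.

12.48

p² Ψ = −ħ² d²Ψ/dx²; ⟨p²⟩ = −ħ² ∫ Ψ*·Ψ'' dx / ∫|Ψ|² dx.
Expand each integrand as polynomial × e^(−2αx²) and use ∫x^(2j)·e^(−2αx²) dx = (2j−1)!!/(4α)^j · √(π/(2α)), odd powers → 0; here √(π/(2α)) = 0.79586. Differentiate with the product rule, d/dx e^(−αx²) = −2αx·e^(−αx²).
State is unnormalized: ∫|Ψ|² dx = 0.57327, and ∫Ψ*·(−ħ² Ψ'') dx = 7.1570, so ⟨p²⟩ = 7.1570 / 0.57327.
⟨p²⟩ = 12.484.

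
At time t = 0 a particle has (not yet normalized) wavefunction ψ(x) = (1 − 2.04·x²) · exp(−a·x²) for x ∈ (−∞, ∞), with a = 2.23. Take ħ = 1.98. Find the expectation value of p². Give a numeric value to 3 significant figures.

p² ψ = −ħ² d²ψ/dx²; ⟨p²⟩ = −ħ² ∫ ψ*·ψ'' dx / ∫|ψ|² dx.
Expand each integrand as polynomial × e^(−2ax²) and use ∫x^(2j)·e^(−2ax²) dx = (2j−1)!!/(4a)^j · √(π/(2a)), odd powers → 0; here √(π/(2a)) = 0.83928. Differentiate with the product rule, d/dx e^(−ax²) = −2ax·e^(−ax²).
State is unnormalized: ∫|ψ|² dx = 0.58709, and ∫ψ*·(−ħ² ψ'') dx = 13.380, so ⟨p²⟩ = 13.380 / 0.58709.
⟨p²⟩ = 22.790.

22.8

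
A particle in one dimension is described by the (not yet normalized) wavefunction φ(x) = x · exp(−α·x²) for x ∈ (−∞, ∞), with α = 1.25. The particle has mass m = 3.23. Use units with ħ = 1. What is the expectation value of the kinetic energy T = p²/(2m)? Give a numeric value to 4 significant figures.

0.5805

T = −(ħ²/2m) d²/dx², so ⟨T⟩ = −(ħ²/2m) ∫ φ*·φ'' dx / ∫|φ|² dx; with m = 3.23.
Expand each integrand as polynomial × e^(−2αx²) and use ∫x^(2j)·e^(−2αx²) dx = (2j−1)!!/(4α)^j · √(π/(2α)), odd powers → 0; here √(π/(2α)) = 1.1210. Differentiate with the product rule, d/dx e^(−αx²) = −2αx·e^(−αx²).
State is unnormalized: ∫|φ|² dx = 0.22420, and ∫φ*·(−ħ²/2m · φ'') dx = 0.13015, so ⟨T⟩ = 0.13015 / 0.22420.
⟨T⟩ = 0.58050.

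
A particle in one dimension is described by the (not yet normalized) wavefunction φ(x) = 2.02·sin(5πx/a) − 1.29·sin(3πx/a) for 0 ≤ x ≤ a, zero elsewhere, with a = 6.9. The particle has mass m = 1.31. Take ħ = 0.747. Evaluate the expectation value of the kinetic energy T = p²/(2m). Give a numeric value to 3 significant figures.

T = −(ħ²/2m) d²/dx², so ⟨T⟩ = −(ħ²/2m) ∫ φ*·φ'' dx / ∫|φ|² dx; with m = 1.31.
d²/dx² sin(jπx/a) = −(jπ/a)²·sin(jπx/a); on 0 ≤ x ≤ a, ∫sin²(jπx/a) dx = a/2 and ∫sin(jπx/a)·sin(lπx/a) dx = 0 for j ≠ l, so only diagonal terms survive in ∫|φ|² and ∫φ·φ″; ∫φ·φ′ dx = [φ²/2] between the walls = 0.
State is unnormalized: ∫|φ|² dx = 19.819, and ∫φ*·(−ħ²/2m · φ'') dx = 17.820, so ⟨T⟩ = 17.820 / 19.819.
⟨T⟩ = 0.89914.

0.899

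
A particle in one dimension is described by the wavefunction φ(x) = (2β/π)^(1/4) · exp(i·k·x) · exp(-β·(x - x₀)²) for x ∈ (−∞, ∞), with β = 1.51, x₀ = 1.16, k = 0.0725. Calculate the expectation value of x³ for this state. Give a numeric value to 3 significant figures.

2.14

⟨x³⟩ = ∫ x³·|φ|² dx (integrals over the domain).
Gaussian moments (u = x − x₀): ∫u^(2j)·e^(−2βu²) du = (2j−1)!!/(4β)^j · √(π/(2β)), odd powers integrate to 0; here √(π/(2β)) = 1.0199.
⟨x³⟩ = 2.1371.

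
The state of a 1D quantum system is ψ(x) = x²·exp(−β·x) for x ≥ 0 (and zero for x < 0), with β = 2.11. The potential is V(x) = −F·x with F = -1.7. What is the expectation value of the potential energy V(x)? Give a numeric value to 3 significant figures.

⟨V⟩ = ∫ V(x)·|ψ|² dx / ∫|ψ|² dx.
Every integrand reduces to terms xʲ·e^(−2βx) on [0, ∞); use ∫₀^∞ xʲ·e^(−2βx) dx = j!/(2β)^(j+1).
State is unnormalized: ∫|ψ|² dx = 0.017933, and ∫ψ*·V(x)·ψ dx = 0.036121, so ⟨V⟩ = 0.036121 / 0.017933.
⟨V⟩ = 2.0142.

2.01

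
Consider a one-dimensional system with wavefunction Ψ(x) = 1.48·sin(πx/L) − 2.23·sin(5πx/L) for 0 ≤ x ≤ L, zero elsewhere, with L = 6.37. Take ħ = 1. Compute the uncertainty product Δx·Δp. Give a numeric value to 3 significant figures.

Δx = √(⟨x²⟩−⟨x⟩²), Δp = √(⟨p²⟩−⟨p⟩²).
On 0 ≤ x ≤ L (j ≠ l): ∫sin²(jπx/L) dx = L/2, ∫sin(jπx/L)·sin(lπx/L) dx = 0; diagonal moments ∫x·sin²(jπx/L) dx = L²/4, ∫x²·sin²(jπx/L) dx = L³·(1/6 − 1/(4j²π²)); cross terms ∫x·sin(jπx/L)·sin(lπx/L) dx = 0 for j + l even and −4jlL²/(π²(j² − l²)²) for j + l odd, ∫x²·sin(jπx/L)·sin(lπx/L) dx = (−1)^(j+l)·4jlL³/(π²(j² − l²)²); higher powers the same way via product-to-sum and parts. d²/dx² sin(jπx/L) = −(jπ/L)²·sin(jπx/L); on 0 ≤ x ≤ L, ∫sin²(jπx/L) dx = L/2 and ∫sin(jπx/L)·sin(lπx/L) dx = 0 for j ≠ l, so only diagonal terms survive in ∫|Ψ|² and ∫Ψ·Ψ″; ∫Ψ·Ψ′ dx = [Ψ²/2] between the walls = 0.
Normalization: ∫|Ψ|² dx = 22.815.
⟨x⟩ = 3.1850, ⟨x²⟩ = 12.577 ⇒ Δx = 1.5597.
⟨p⟩ = 0.0000, ⟨p²⟩ = 4.2958 ⇒ Δp = 2.0726.
Δx·Δp = 3.2327.

3.23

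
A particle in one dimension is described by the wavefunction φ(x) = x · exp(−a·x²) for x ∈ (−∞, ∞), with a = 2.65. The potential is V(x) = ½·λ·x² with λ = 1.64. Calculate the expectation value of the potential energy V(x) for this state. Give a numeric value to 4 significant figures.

⟨V⟩ = ∫ V(x)·|φ|² dx / ∫|φ|² dx.
Expand each integrand as polynomial × e^(−2ax²) and use ∫x^(2j)·e^(−2ax²) dx = (2j−1)!!/(4a)^j · √(π/(2a)), odd powers → 0; here √(π/(2a)) = 0.76990.
State is unnormalized: ∫|φ|² dx = 0.072633, and ∫φ*·V(x)·φ dx = 0.016856, so ⟨V⟩ = 0.016856 / 0.072633.
⟨V⟩ = 0.23208.

0.2321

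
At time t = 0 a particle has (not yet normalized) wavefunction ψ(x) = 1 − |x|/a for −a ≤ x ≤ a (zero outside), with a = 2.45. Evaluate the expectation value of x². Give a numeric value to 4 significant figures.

0.6003

⟨x²⟩ = ∫ x²·|ψ|² dx / ∫|ψ|² dx (integrals over the domain).
ψ is even, so ∫ over [−a, a] = 2∫₀ᵃ with ψ = 1 − x/a there: ∫₀ᵃ (1 − x/a)² dx = a/3, ∫₀ᵃ x²(1 − x/a)² dx = a³/30, ∫₀ᵃ x⁴(1 − x/a)² dx = a⁵/105.
State is unnormalized: ∫|ψ|² dx = 1.6333, and ∫ψ*·x²·ψ dx = 0.98041, so ⟨x²⟩ = 0.98041 / 1.6333.
⟨x²⟩ = 0.60025.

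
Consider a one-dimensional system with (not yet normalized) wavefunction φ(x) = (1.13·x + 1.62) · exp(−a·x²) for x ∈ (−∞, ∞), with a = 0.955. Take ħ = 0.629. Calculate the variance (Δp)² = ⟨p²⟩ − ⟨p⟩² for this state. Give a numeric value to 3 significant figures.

0.463

Compute ⟨p⟩ and ⟨p²⟩ separately; (Δp)² = ⟨p²⟩ − ⟨p⟩².
Expand each integrand as polynomial × e^(−2ax²) and use ∫x^(2j)·e^(−2ax²) dx = (2j−1)!!/(4a)^j · √(π/(2a)), odd powers → 0; here √(π/(2a)) = 1.2825. Differentiate with the product rule, d/dx e^(−ax²) = −2ax·e^(−ax²).
Normalization: ∫|φ|² dx = 3.7945.
⟨p⟩ = 0.0000 and ⟨p²⟩ = 0.46321.
(Δp)² = 0.46321 − (0.0000)² = 0.46321.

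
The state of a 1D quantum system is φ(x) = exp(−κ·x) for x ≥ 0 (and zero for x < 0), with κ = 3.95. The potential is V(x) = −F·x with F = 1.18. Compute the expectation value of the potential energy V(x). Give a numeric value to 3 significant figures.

-0.149

⟨V⟩ = ∫ V(x)·|φ|² dx / ∫|φ|² dx.
Every integrand reduces to terms xʲ·e^(−2κx) on [0, ∞); use ∫₀^∞ xʲ·e^(−2κx) dx = j!/(2κ)^(j+1).
State is unnormalized: ∫|φ|² dx = 0.12658, and ∫φ*·V(x)·φ dx = -0.018907, so ⟨V⟩ = -0.018907 / 0.12658.
⟨V⟩ = -0.14937.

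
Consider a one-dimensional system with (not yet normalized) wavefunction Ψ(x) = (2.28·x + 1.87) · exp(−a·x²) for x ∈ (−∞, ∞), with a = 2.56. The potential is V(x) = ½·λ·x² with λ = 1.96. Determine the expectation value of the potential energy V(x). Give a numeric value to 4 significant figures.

0.1200

⟨V⟩ = ∫ V(x)·|Ψ|² dx / ∫|Ψ|² dx.
Expand each integrand as polynomial × e^(−2ax²) and use ∫x^(2j)·e^(−2ax²) dx = (2j−1)!!/(4a)^j · √(π/(2a)), odd powers → 0; here √(π/(2a)) = 0.78332.
State is unnormalized: ∫|Ψ|² dx = 3.1369, and ∫Ψ*·V(x)·Ψ dx = 0.37632, so ⟨V⟩ = 0.37632 / 3.1369.
⟨V⟩ = 0.11997.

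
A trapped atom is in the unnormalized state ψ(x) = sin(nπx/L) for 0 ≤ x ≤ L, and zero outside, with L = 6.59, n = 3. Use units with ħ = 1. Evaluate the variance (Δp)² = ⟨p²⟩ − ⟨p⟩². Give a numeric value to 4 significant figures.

Compute ⟨p⟩ and ⟨p²⟩ separately; (Δp)² = ⟨p²⟩ − ⟨p⟩².
d/dx sin(nπx/L) = (nπ/L)·cos(nπx/L) and d²/dx² sin(nπx/L) = −(nπ/L)²·sin(nπx/L); on 0 ≤ x ≤ L, ∫sin²(nπx/L) dx = L/2 and ∫sin(nπx/L)·cos(nπx/L) dx = 0.
Normalization: ∫|ψ|² dx = 3.2950.
⟨p⟩ = 0.0000 and ⟨p²⟩ = 2.0454.
(Δp)² = 2.0454 − (0.0000)² = 2.0454.

2.045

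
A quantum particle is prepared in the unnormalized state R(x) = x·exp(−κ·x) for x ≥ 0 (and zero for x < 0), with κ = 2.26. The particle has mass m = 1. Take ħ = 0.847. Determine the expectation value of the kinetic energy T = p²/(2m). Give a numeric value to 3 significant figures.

T = −(ħ²/2m) d²/dx², so ⟨T⟩ = −(ħ²/2m) ∫ R*·R'' dx / ∫|R|² dx; with m = 1.
Differentiate x·exp(−κ·x) with the product rule; every integrand then reduces to terms xʲ·e^(−2κx) on [0, ∞), with ∫₀^∞ xʲ·e^(−2κx) dx = j!/(2κ)^(j+1).
State is unnormalized: ∫|R|² dx = 0.021658, and ∫R*·(−ħ²/2m · R'') dx = 0.039680, so ⟨T⟩ = 0.039680 / 0.021658.
⟨T⟩ = 1.8321.

1.83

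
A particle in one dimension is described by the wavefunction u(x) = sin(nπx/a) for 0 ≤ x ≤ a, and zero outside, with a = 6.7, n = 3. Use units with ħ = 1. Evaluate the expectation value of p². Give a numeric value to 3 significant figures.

p² u = −ħ² d²u/dx²; ⟨p²⟩ = −ħ² ∫ u*·u'' dx / ∫|u|² dx.
d/dx sin(nπx/a) = (nπ/a)·cos(nπx/a) and d²/dx² sin(nπx/a) = −(nπ/a)²·sin(nπx/a); on 0 ≤ x ≤ a, ∫sin²(nπx/a) dx = a/2 and ∫sin(nπx/a)·cos(nπx/a) dx = 0.
State is unnormalized: ∫|u|² dx = 3.3500, and ∫u*·(−ħ² u'') dx = 6.6288, so ⟨p²⟩ = 6.6288 / 3.3500.
⟨p²⟩ = 1.9788.

1.98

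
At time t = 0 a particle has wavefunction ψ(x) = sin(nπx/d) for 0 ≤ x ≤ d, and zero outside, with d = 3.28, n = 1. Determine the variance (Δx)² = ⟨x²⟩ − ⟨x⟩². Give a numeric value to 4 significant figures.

Compute ⟨x⟩ and ⟨x²⟩ separately, then (Δx)² = ⟨x²⟩ − ⟨x⟩².
With sin²θ = (1 − cos2θ)/2 on 0 ≤ x ≤ d: ∫sin²(nπx/d) dx = d/2, ∫x·sin²(nπx/d) dx = d²/4, ∫x²·sin²(nπx/d) dx = d³·(1/6 − 1/(4n²π²)); higher powers xᵏ the same way, integrating xᵏ·cos(2nπx/d) by parts.
Normalization: ∫|ψ|² dx = 1.6400.
⟨x⟩ = 1.6400 and ⟨x²⟩ = 3.0411.
(Δx)² = 3.0411 − (1.6400)² = 0.35151.

0.3515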